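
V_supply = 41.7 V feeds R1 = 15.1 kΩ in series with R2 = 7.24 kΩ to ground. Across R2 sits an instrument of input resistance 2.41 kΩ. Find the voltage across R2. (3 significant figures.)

First combine the lower leg with the load: R2 ‖ R_L = 1.808 kΩ.
Then V_out = V_supply · R2'/(R1 + R2') = 41.7 × 1.808/16.91 = 4.459 V.

V_out ≈ 4.46 V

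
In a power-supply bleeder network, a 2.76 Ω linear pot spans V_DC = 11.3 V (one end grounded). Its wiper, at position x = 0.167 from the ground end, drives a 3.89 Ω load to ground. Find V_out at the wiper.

V_out ≈ 1.72 V

Split the track: R_lower = x·R_p = 0.4609 Ω, R_upper = (1−x)·R_p = 2.299 Ω.
(x·R_p) ‖ R_L = 0.4121 Ω.
V_out = 11.3 × 0.4121/(2.299 + 0.4121) = 1.718 V.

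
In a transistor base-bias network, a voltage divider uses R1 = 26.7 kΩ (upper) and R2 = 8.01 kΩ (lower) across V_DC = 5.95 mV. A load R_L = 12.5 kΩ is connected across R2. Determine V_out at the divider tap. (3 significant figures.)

V_out ≈ 0.920 mV

The load sits in parallel with R2, giving an effective lower resistance R2' = R2·R_L/(R2+R_L) = 4.882 kΩ.
Voltage divider with the loaded lower leg: V_out = 5.95 × 4.882/(26.7 + 4.882) = 5.95 × 0.1546 = 0.9197 mV.
(Unloaded it would be 1.37 mV; the load pulls it down.)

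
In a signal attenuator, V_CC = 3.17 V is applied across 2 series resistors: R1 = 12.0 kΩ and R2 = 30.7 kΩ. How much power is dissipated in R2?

ΣR = 42.70 kΩ → I = 3.17/42.70 = 0.07424 mA.
V(R2) = I·R = 2.279 V; P = V·I = 2.279 × 0.07424 = 0.1692 mW.

P ≈ 0.169 mW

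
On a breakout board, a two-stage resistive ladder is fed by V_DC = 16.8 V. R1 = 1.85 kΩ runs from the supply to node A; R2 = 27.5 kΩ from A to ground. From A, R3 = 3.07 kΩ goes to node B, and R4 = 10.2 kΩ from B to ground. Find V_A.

Node A sees R2 in parallel with the series input of stage 2, R3 + R4 = 13.27 kΩ.
Effective lower resistance at A: R2 ‖ 13.27 = 8.951 kΩ.
First divider: V_A = V_DC · 8.951/(1.85 + 8.951) = 13.92 V.

V_A ≈ 13.9 V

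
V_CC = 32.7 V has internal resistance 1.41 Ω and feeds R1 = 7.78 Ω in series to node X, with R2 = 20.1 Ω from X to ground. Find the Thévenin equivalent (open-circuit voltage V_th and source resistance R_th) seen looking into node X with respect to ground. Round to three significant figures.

R1' = 1.41 + 7.78 = 9.190 Ω (source resistance + R1).
V_th is the unloaded tap voltage: V_CC · R2/(R1'+R2) = 32.7 × 0.6862 = 22.44 V.
Looking into X with the source shorted: R_th = R1'·R2/(R1'+R2) = 9.190 × 20.1/29.29 = 6.307 Ω.

V_th ≈ 22.4 V, R_th ≈ 6.31 Ω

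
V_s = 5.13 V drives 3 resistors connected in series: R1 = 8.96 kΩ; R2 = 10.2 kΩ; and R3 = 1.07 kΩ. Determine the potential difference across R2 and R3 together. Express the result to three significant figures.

ΣR = 8.96 + 10.2 + 1.07 = 20.23 kΩ.
R_{R2..R3} = 10.2 + 1.07 = 11.27 kΩ.
By the voltage-divider rule, V = 5.13 × 11.27/20.23 = 2.858 V.

V ≈ 2.86 V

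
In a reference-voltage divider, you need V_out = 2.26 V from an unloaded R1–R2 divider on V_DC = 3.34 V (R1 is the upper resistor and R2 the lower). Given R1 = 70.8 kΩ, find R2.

The divider ratio is R2/(R1+R2) = 2.26/3.34 = 0.6766.
Rearranging, R2 = R1·k/(1−k) = 70.8 × 2.093 = 148.2 kΩ.

R2 ≈ 148 kΩ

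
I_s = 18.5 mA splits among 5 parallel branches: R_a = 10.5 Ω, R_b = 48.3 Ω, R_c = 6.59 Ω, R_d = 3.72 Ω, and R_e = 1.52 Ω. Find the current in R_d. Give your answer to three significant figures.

I ≈ 4.16 mA

Total conductance ΣG = 1/10.5 + 1/48.3 + 1/6.59 + 1/3.72 + 1/1.52 = 1.194 (units of 1/Ω).
Current divider: I(R_d) = I_s · G_k/ΣG = 18.5 × (0.2688/1.194) = 18.5 × 0.2251 = 4.164 mA.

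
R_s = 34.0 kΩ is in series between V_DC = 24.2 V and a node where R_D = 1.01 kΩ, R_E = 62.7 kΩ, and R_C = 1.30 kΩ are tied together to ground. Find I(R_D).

Parallel bank: R_p = 1/(1/1.01 + 1/62.7 + 1/1.30) = 0.5633 kΩ.
Node voltage V_A = V_DC · R_p/(R_s + R_p) = 24.2 × 0.01630 = 0.3944 V.
Branch current I = V_A/R_D = 0.3944/1.01 = 0.3905 mA.

I ≈ 0.390 mA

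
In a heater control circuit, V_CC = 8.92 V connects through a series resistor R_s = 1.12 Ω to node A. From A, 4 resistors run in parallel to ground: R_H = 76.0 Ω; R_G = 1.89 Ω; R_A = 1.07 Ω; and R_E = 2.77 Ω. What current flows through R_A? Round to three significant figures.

Parallel bank: R_p = 1/(1/76.0 + 1/1.89 + 1/1.07 + 1/2.77) = 0.5441 Ω.
V_A by voltage divider: V_A = 8.92 × 0.5441/(1.12 + 0.5441) = 2.917 V.
Branch current I = V_A/R_A = 2.917/1.07 = 2.726 A.

I ≈ 2.73 A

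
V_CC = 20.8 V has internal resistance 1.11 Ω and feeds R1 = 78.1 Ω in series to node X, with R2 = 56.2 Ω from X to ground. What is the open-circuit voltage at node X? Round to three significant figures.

R1' = 1.11 + 78.1 = 79.21 Ω (source resistance + R1).
V_th is the unloaded tap voltage: V_CC · R2/(R1'+R2) = 20.8 × 0.4150 = 8.633 V.

V_th ≈ 8.63 V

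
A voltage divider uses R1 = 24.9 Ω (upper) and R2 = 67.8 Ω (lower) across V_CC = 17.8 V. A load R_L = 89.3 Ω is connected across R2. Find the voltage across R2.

V_out ≈ 10.8 V

R2 ‖ R_L = (67.8 × 89.3)/(67.8 + 89.3) = 38.54 Ω.
Then V_out = V_CC · R2'/(R1 + R2') = 17.8 × 38.54/63.44 = 10.81 V.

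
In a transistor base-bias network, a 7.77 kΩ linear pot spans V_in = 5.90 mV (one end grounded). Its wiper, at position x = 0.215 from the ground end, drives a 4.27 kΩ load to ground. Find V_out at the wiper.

V_out ≈ 0.970 mV

Split the track: R_lower = x·R_p = 1.671 kΩ, R_upper = (1−x)·R_p = 6.099 kΩ.
(x·R_p) ‖ R_L = 1.201 kΩ.
V_out = 5.90 × 1.201/(6.099 + 1.201) = 0.9705 mV.
(Unloaded: V_out = x·V_in = 1.27 mV.)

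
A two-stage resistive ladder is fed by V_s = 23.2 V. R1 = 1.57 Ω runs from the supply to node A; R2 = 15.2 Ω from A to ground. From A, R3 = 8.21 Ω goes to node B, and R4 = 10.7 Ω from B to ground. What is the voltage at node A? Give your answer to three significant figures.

The second stage (R3 + R4 = 18.91 Ω) loads node A in parallel with R2.
R2 ‖ (R3+R4) = 8.427 Ω.
V_A = 23.2 × 8.427/(1.57 + 8.427) = 19.56 V.

V_A ≈ 19.6 V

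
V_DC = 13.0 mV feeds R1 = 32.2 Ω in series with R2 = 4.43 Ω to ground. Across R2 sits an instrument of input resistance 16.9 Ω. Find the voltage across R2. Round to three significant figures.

V_out ≈ 1.28 mV

First combine the lower leg with the load: R2 ‖ R_L = 3.510 Ω.
Now apply the divider: V_out = 13.0 × 0.09829 = 1.278 mV.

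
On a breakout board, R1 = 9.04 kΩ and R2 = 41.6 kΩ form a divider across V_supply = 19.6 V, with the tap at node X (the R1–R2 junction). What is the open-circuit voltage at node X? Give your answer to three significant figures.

Open-circuit (no load on X): V_th = V_supply · R2/(R1 + R2) = 19.6 × 41.6/(9.040 + 41.6) = 16.10 V.

V_th ≈ 16.1 V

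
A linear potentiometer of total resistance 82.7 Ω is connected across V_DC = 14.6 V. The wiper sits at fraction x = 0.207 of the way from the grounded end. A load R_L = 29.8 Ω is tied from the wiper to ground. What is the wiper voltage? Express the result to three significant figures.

Split the track: R_lower = x·R_p = 17.12 Ω, R_upper = (1−x)·R_p = 65.58 Ω.
R_L loads the lower segment: effective lower R = 10.87 Ω.
V_out = 14.6 × 10.87/(65.58 + 10.87) = 2.076 V.
(Unloaded: V_out = x·V_DC = 3.02 V.)

V_out ≈ 2.08 V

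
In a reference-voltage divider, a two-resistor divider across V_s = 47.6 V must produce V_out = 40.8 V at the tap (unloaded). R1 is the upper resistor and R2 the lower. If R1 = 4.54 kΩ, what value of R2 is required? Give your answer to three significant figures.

R2 ≈ 27.2 kΩ

V_out/V_s = R2/(R1+R2) = 0.8571.
So R2 = R1 · V_out/(V_s − V_out) = 4.54 × 40.8/(47.6 − 40.8) = 4.54 × 6.000 = 27.24 kΩ.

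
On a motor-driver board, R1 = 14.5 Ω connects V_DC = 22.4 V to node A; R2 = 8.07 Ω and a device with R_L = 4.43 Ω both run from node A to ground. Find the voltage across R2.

First combine the lower leg with the load: R2 ‖ R_L = 2.860 Ω.
Now apply the divider: V_out = 22.4 × 0.1647 = 3.690 V.

V_out ≈ 3.69 V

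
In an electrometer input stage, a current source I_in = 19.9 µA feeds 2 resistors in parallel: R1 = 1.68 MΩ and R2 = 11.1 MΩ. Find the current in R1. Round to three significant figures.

For two parallel branches, I_k = I_in · (other R)/(sum of R).
So I = 19.9 × 11.1/12.78 = 17.28 µA.

I ≈ 17.3 µA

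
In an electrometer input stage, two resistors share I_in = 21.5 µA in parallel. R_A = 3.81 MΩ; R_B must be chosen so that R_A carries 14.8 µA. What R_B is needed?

In a two-way split, I_A/I_in = R_B/(R_A + R_B).
14.8/21.5 = R_B/(R_A + R_B) → R_B = R_A · (0.6884)/(1 − 0.6884) = 3.81 × 2.209 = 8.416 MΩ.

R_B ≈ 8.42 MΩ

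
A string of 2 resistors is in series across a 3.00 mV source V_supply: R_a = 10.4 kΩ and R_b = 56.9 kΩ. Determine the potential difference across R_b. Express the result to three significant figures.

V ≈ 2.54 mV

Total series resistance ΣR = 10.4 + 56.9 = 67.30 kΩ.
Voltage divider: V = V_supply · (56.90 / 67.30) = 3.00 × 0.8455 = 2.536 mV.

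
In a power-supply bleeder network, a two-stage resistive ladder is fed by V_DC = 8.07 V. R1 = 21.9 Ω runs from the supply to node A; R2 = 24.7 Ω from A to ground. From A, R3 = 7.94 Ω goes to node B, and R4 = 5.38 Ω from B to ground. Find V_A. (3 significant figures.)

V_A ≈ 2.29 V

Looking into the second stage from A: R3 + R4 = 13.32 Ω appears in parallel with R2.
Effective lower resistance at A: R2 ‖ 13.32 = 8.653 Ω.
So V_A = 8.07 × 0.2832 = 2.286 V.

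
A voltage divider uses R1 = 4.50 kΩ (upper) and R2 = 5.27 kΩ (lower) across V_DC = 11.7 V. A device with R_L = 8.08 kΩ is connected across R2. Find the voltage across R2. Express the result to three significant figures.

V_out ≈ 4.85 V

The load sits in parallel with R2, giving an effective lower resistance R2' = R2·R_L/(R2+R_L) = 3.190 kΩ.
Then V_out = V_DC · R2'/(R1 + R2') = 11.7 × 3.190/7.690 = 4.853 V.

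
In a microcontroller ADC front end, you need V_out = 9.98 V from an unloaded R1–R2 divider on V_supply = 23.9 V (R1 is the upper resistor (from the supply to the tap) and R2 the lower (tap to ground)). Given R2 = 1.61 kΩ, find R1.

The divider ratio is R2/(R1+R2) = 9.98/23.9 = 0.4176.
So R1 = R2 · (V_supply/V_out − 1) = 1.61 × (23.9/9.98 − 1) = 1.61 × 1.395 = 2.246 kΩ.

R1 ≈ 2.25 kΩ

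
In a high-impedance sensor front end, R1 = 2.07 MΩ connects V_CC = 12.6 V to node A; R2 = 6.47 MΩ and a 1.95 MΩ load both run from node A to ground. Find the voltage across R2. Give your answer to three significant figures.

V_out ≈ 5.29 V

R2 ‖ R_L = (6.47 × 1.95)/(6.47 + 1.95) = 1.498 MΩ.
Voltage divider with the loaded lower leg: V_out = 12.6 × 1.498/(2.07 + 1.498) = 12.6 × 0.4199 = 5.291 V.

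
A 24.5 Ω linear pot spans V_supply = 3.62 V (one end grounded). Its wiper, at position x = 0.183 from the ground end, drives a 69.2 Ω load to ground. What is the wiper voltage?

V_out ≈ 0.629 V

The pot divides into 20.02 Ω above the wiper and 4.484 Ω below.
(x·R_p) ‖ R_L = 4.211 Ω.
Loaded-divider output: V_out = 3.62 × 0.1738 = 0.6292 V.
(Unloaded: V_out = x·V_supply = 0.662 V.)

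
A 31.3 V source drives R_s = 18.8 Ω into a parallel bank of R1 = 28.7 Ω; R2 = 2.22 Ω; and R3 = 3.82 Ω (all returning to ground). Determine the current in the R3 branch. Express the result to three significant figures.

I ≈ 0.545 A

Parallel bank: R_p = 1/(1/28.7 + 1/2.22 + 1/3.82) = 1.339 Ω.
Node voltage V_A = V_in · R_p/(R_s + R_p) = 31.3 × 0.06647 = 2.080 V.
Branch current I = V_A/R3 = 2.080/3.82 = 0.5446 A.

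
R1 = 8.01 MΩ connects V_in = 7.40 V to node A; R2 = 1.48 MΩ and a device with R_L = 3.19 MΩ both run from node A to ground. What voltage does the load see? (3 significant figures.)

V_out ≈ 0.829 V

First combine the lower leg with the load: R2 ‖ R_L = 1.011 MΩ.
Now apply the divider: V_out = 7.40 × 0.1121 = 0.8293 V.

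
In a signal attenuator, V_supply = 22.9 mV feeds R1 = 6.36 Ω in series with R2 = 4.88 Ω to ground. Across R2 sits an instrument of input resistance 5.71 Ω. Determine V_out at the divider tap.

The load sits in parallel with R2, giving an effective lower resistance R2' = R2·R_L/(R2+R_L) = 2.631 Ω.
Now apply the divider: V_out = 22.9 × 0.2926 = 6.702 mV.

V_out ≈ 6.70 mV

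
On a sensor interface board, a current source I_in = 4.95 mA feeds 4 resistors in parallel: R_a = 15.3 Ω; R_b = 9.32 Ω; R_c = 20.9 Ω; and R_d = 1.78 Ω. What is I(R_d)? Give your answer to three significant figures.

ΣG = 1/15.3 + 1/9.32 + 1/20.9 + 1/1.78 = 0.7823.
R_d takes the fraction G_k/ΣG = 0.5618/0.7823 = 0.7181, so I = 4.95 × 0.7181 = 3.555 mA.

I ≈ 3.55 mA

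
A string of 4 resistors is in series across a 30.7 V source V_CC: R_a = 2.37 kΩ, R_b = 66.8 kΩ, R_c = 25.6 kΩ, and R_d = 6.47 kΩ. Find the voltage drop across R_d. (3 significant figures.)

Series total: ΣR = 2.37 + 66.8 + 25.6 + 6.47 = 101.2 kΩ.
By the voltage-divider rule, V = 30.7 × 6.470/101.2 = 1.962 V.

V ≈ 1.96 V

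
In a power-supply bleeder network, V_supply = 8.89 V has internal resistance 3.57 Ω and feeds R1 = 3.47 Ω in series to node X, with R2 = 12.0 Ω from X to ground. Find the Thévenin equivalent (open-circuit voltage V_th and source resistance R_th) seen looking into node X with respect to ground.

R1' = 3.57 + 3.47 = 7.040 Ω (source resistance + R1).
V_th is the unloaded tap voltage: V_supply · R2/(R1'+R2) = 8.89 × 0.6303 = 5.603 V.
Zeroing V_supply shorts the top of R1' to ground, so R_th = R1' ‖ R2 = 4.437 Ω.

V_th ≈ 5.60 V, R_th ≈ 4.44 Ω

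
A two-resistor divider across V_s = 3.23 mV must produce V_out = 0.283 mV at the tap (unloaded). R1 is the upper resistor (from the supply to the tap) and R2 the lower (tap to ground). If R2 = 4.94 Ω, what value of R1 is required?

Required fraction k = V_out/V_s = 0.08762.
R1 = R2·(1/k − 1) = 4.94 × 10.41 = 51.44 Ω.

R1 ≈ 51.4 Ω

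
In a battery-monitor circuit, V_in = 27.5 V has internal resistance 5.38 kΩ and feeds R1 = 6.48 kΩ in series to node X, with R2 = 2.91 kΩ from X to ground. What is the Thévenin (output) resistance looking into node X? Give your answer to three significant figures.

R_th ≈ 2.34 kΩ

R1' = 5.38 + 6.48 = 11.86 kΩ (source resistance + R1).
Zeroing V_in shorts the top of R1' to ground, so R_th = R1' ‖ R2 = 2.337 kΩ.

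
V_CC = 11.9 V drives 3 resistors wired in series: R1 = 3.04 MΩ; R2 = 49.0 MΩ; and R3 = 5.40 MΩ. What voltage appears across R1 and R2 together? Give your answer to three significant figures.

Series total: ΣR = 3.04 + 49.0 + 5.40 = 57.44 MΩ.
R_{R1..R2} = 3.04 + 49.0 = 52.04 MΩ.
V = V_CC · R/ΣR = 11.9 × 0.9060 = 10.78 V.

V ≈ 10.8 V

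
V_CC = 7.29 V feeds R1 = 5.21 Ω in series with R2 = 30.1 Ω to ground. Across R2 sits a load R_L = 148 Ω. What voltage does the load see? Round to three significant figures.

The load sits in parallel with R2, giving an effective lower resistance R2' = R2·R_L/(R2+R_L) = 25.01 Ω.
Voltage divider with the loaded lower leg: V_out = 7.29 × 25.01/(5.21 + 25.01) = 7.29 × 0.8276 = 6.033 V.
(Unloaded it would be 6.21 V; the load pulls it down.)

V_out ≈ 6.03 V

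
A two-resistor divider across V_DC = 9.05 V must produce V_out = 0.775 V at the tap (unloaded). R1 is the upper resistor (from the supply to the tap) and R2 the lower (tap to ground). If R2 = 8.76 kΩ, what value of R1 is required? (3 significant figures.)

Required fraction k = V_out/V_DC = 0.08564.
So R1 = R2 · (V_DC/V_out − 1) = 8.76 × (9.05/0.775 − 1) = 8.76 × 10.68 = 93.53 kΩ.

R1 ≈ 93.5 kΩ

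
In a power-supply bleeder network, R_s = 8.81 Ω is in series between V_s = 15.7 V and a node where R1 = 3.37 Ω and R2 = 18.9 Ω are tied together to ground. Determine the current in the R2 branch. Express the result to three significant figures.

Combine the parallel branches: R_p = (1/3.37 + 1/18.9)⁻¹ = 2.860 Ω.
V_A by voltage divider: V_A = 15.7 × 2.860/(8.81 + 2.860) = 3.848 V.
Branch current I = V_A/R2 = 3.848/18.9 = 0.2036 A.

I ≈ 0.204 A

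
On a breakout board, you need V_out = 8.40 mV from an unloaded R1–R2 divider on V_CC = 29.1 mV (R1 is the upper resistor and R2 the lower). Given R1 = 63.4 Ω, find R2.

R2 ≈ 25.7 Ω

V_out/V_CC = R2/(R1+R2) = 0.2887.
R2 = R1 · 0.2887/(1 − 0.2887) = 25.73 Ω.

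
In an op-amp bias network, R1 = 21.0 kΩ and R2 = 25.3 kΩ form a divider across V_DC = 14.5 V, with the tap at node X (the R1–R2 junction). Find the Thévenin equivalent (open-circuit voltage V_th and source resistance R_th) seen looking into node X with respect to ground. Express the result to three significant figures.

V_th ≈ 7.92 V, R_th ≈ 11.5 kΩ

Open-circuit (no load on X): V_th = V_DC · R2/(R1 + R2) = 14.5 × 25.3/(21.00 + 25.3) = 7.923 V.
With V_DC suppressed (replaced by a short), R_th = R1 ‖ R2 = (21.00 × 25.3)/(21.00 + 25.3) = 11.48 kΩ.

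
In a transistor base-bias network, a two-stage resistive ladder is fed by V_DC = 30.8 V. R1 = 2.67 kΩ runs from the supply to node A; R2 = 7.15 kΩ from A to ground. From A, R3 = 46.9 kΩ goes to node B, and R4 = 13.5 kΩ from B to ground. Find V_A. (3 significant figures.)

Looking into the second stage from A: R3 + R4 = 60.40 kΩ appears in parallel with R2.
R2 ‖ (R3+R4) = 6.393 kΩ.
V_A = 30.8 × 6.393/(2.67 + 6.393) = 21.73 V.

V_A ≈ 21.7 V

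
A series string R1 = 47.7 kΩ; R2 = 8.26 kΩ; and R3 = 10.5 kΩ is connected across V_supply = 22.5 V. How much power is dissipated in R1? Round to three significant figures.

P ≈ 5.47 mW

Series current I = V_supply/ΣR = 22.5/66.46 = 0.3385 mA.
P = I²R = 0.1146 × 47.7 = 5.467 mW.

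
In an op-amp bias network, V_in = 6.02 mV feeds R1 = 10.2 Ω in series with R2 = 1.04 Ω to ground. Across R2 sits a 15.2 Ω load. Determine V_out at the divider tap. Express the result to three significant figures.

The load sits in parallel with R2, giving an effective lower resistance R2' = R2·R_L/(R2+R_L) = 0.9734 Ω.
Now apply the divider: V_out = 6.02 × 0.08712 = 0.5244 mV.
(Unloaded it would be 0.557 mV; the load pulls it down.)

V_out ≈ 0.524 mV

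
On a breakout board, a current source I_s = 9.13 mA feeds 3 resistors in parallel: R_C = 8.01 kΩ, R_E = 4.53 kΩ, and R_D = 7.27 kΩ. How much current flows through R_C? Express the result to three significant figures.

I ≈ 2.36 mA

Conductances: ΣG = 1/8.01 + 1/4.53 + 1/7.27 = 0.4831 (1/kΩ).
By the current-divider rule, I = I_s · G_k/ΣG = 9.13 × 0.2584 = 2.359 mA.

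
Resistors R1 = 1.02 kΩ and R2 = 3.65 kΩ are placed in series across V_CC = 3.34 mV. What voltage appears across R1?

V ≈ 0.730 mV

ΣR = 1.02 + 3.65 = 4.670 kΩ.
By the voltage-divider rule, V = 3.34 × 1.020/4.670 = 0.7295 mV.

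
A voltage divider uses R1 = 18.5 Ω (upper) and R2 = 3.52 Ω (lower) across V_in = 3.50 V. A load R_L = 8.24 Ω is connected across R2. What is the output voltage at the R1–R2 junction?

V_out ≈ 0.412 V

First combine the lower leg with the load: R2 ‖ R_L = 2.466 Ω.
Voltage divider with the loaded lower leg: V_out = 3.50 × 2.466/(18.5 + 2.466) = 3.50 × 0.1176 = 0.4117 V.
(Unloaded it would be 0.559 V; the load pulls it down.)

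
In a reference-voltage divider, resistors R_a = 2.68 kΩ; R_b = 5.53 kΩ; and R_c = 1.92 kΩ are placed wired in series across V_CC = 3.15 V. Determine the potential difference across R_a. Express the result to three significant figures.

V ≈ 0.833 V

Total series resistance ΣR = 2.68 + 5.53 + 1.92 = 10.13 kΩ.
Voltage divider: V = V_CC · (2.680 / 10.13) = 3.15 × 0.2646 = 0.8334 V.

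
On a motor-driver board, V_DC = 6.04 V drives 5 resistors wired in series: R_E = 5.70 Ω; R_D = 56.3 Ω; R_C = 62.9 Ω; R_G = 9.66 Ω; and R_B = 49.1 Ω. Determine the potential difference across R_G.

Series total: ΣR = 5.70 + 56.3 + 62.9 + 9.66 + 49.1 = 183.7 Ω.
Voltage divider: V = V_DC · (9.660 / 183.7) = 6.04 × 0.05260 = 0.3177 V.

V ≈ 0.318 V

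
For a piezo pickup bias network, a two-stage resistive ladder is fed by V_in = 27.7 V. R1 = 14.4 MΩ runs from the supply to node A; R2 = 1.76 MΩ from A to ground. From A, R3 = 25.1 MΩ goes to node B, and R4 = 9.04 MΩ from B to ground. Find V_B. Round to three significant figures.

V_B ≈ 0.764 V

The second stage (R3 + R4 = 34.14 MΩ) loads node A in parallel with R2.
Effective lower resistance at A: R2 ‖ 34.14 = 1.674 MΩ.
First divider: V_A = V_in · 1.674/(14.4 + 1.674) = 2.884 V.
V_B = V_A × 0.2648 = 0.7637 V.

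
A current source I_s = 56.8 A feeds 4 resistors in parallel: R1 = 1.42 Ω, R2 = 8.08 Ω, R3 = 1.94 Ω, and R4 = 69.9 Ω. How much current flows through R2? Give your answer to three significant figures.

Conductances: ΣG = 1/1.42 + 1/8.08 + 1/1.94 + 1/69.9 = 1.358 (1/Ω).
Current divider: I(R2) = I_s · G_k/ΣG = 56.8 × (0.1238/1.358) = 56.8 × 0.09115 = 5.177 A.

I ≈ 5.18 A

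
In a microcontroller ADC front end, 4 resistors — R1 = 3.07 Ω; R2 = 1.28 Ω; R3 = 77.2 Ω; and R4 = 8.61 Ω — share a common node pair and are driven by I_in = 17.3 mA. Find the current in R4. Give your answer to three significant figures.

I ≈ 1.63 mA

Total conductance ΣG = 1/3.07 + 1/1.28 + 1/77.2 + 1/8.61 = 1.236 (units of 1/Ω).
Current divider: I(R4) = I_in · G_k/ΣG = 17.3 × (0.1161/1.236) = 17.3 × 0.09396 = 1.626 mA.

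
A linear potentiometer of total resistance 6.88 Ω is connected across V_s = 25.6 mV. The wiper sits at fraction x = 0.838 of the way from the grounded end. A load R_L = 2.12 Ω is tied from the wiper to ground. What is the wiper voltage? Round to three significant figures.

The pot divides into 1.115 Ω above the wiper and 5.765 Ω below.
Lower segment in parallel with the load: 5.765 ‖ 2.12 = 1.550 Ω.
V_out = 25.6 × 1.550/(1.115 + 1.550) = 14.89 mV.
(Unloaded: V_out = x·V_s = 21.5 mV.)

V_out ≈ 14.9 mV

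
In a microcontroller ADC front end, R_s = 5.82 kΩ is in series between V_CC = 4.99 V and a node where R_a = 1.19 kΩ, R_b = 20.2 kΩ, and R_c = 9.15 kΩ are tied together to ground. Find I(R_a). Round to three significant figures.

I ≈ 0.615 mA

Equivalent of the parallel group: R_p = 1.001 kΩ.
V_A by voltage divider: V_A = 4.99 × 1.001/(5.82 + 1.001) = 0.7322 V.
I(R_a) = V_A / R_a = 0.7322/1.19 = 0.6153 mA.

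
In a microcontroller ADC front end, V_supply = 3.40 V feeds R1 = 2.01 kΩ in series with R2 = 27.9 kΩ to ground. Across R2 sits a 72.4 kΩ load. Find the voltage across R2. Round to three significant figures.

R2 ‖ R_L = (27.9 × 72.4)/(27.9 + 72.4) = 20.14 kΩ.
Voltage divider with the loaded lower leg: V_out = 3.40 × 20.14/(2.01 + 20.14) = 3.40 × 0.9093 = 3.091 V.
(Unloaded it would be 3.17 V; the load pulls it down.)

V_out ≈ 3.09 V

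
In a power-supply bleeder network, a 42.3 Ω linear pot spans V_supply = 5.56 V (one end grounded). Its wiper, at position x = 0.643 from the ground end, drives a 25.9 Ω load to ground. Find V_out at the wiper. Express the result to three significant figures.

Lower segment x·R_p = 27.20 Ω; upper segment (1−x)·R_p = 15.10 Ω.
(x·R_p) ‖ R_L = 13.27 Ω.
V_out = 5.56 × 13.27/(15.10 + 13.27) = 2.600 V.

V_out ≈ 2.60 V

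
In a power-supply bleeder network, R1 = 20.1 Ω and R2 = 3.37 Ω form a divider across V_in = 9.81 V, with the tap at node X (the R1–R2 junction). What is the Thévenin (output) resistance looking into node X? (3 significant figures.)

R_th ≈ 2.89 Ω

Looking into X with the source shorted: R_th = R1·R2/(R1+R2) = 20.10 × 3.37/23.47 = 2.886 Ω.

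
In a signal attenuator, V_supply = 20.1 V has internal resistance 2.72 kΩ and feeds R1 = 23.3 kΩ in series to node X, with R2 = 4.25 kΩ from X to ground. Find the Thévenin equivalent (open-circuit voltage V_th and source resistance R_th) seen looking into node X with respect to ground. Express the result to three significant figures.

R1' = 2.72 + 23.3 = 26.02 kΩ (source resistance + R1).
Open-circuit (no load on X): V_th = V_supply · R2/(R1' + R2) = 20.1 × 4.25/(26.02 + 4.25) = 2.822 V.
Zeroing V_supply shorts the top of R1' to ground, so R_th = R1' ‖ R2 = 3.653 kΩ.

V_th ≈ 2.82 V, R_th ≈ 3.65 kΩ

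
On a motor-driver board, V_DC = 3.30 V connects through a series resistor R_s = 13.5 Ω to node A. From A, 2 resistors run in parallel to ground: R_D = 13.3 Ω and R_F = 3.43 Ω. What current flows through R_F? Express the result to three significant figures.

Equivalent of the parallel group: R_p = 2.727 Ω.
V_A by voltage divider: V_A = 3.30 × 2.727/(13.5 + 2.727) = 0.5545 V.
Branch current I = V_A/R_F = 0.5545/3.43 = 0.1617 A.
(Check via current divider: I_total = 0.2034 A; share G_k/ΣG = 0.7950 → same result.)

I ≈ 0.162 A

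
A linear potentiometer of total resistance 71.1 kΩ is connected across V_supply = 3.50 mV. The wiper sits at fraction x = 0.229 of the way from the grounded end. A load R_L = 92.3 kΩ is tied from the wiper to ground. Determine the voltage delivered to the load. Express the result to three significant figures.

V_out ≈ 0.706 mV

Lower segment x·R_p = 16.28 kΩ; upper segment (1−x)·R_p = 54.82 kΩ.
(x·R_p) ‖ R_L = 13.84 kΩ.
Loaded-divider output: V_out = 3.50 × 0.2016 = 0.7055 mV.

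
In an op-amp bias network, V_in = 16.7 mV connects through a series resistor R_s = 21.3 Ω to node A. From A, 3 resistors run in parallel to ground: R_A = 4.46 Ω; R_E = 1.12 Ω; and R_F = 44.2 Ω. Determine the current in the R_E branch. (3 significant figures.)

Combine the parallel branches: R_p = (1/4.46 + 1/1.12 + 1/44.2)⁻¹ = 0.8774 Ω.
V_A by voltage divider: V_A = 16.7 × 0.8774/(21.3 + 0.8774) = 0.6607 mV.
I(R_E) = V_A / R_E = 0.6607/1.12 = 0.5899 mA.

I ≈ 0.590 mA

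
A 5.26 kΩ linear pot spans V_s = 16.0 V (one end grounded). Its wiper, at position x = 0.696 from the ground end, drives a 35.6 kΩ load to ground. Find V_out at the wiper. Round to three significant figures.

Lower segment x·R_p = 3.661 kΩ; upper segment (1−x)·R_p = 1.599 kΩ.
Lower segment in parallel with the load: 3.661 ‖ 35.6 = 3.320 kΩ.
V_out = 16.0 × 3.320/(1.599 + 3.320) = 10.80 V.

V_out ≈ 10.8 V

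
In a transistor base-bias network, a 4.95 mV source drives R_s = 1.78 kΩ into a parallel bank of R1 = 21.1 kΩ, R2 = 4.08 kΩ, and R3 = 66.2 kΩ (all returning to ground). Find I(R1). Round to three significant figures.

I ≈ 0.152 µA

Combine the parallel branches: R_p = (1/21.1 + 1/4.08 + 1/66.2)⁻¹ = 3.251 kΩ.
V_A by voltage divider: V_A = 4.95 × 3.251/(1.78 + 3.251) = 3.199 mV.
I(R1) = V_A / R1 = 3.199/21.1 = 0.1516 µA.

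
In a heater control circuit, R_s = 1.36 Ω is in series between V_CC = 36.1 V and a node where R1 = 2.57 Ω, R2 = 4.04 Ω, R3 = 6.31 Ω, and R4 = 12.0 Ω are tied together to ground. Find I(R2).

Combine the parallel branches: R_p = (1/2.57 + 1/4.04 + 1/6.31 + 1/12.0)⁻¹ = 1.138 Ω.
V_A by voltage divider: V_A = 36.1 × 1.138/(1.36 + 1.138) = 16.45 V.
Branch current I = V_A/R2 = 16.45/4.04 = 4.072 A.

I ≈ 4.07 A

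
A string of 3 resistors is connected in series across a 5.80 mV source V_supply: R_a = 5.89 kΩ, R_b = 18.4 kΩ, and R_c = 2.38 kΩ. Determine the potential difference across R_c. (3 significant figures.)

V ≈ 0.518 mV

Series total: ΣR = 5.89 + 18.4 + 2.38 = 26.67 kΩ.
V = V_supply · R/ΣR = 5.80 × 0.08924 = 0.5176 mV.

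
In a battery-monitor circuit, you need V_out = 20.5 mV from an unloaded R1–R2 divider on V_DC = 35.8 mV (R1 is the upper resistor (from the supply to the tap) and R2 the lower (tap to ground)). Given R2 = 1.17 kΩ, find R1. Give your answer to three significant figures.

V_out/V_DC = R2/(R1+R2) = 0.5726.
Rearranging, R1 = R2·(1−k)/k = 1.17 × 0.7463 = 0.8732 kΩ.

R1 ≈ 0.873 kΩ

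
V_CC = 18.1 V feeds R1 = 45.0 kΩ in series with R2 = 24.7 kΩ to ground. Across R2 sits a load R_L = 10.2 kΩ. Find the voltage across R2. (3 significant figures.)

V_out ≈ 2.50 V

The load sits in parallel with R2, giving an effective lower resistance R2' = R2·R_L/(R2+R_L) = 7.219 kΩ.
Now apply the divider: V_out = 18.1 × 0.1382 = 2.502 V.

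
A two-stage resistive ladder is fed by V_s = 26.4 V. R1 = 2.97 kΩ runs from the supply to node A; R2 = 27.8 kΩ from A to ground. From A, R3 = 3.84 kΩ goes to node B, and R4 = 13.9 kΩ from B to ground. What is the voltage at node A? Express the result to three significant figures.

Looking into the second stage from A: R3 + R4 = 17.74 kΩ appears in parallel with R2.
R2 ‖ (R3+R4) = 10.83 kΩ.
V_A = 26.4 × 10.83/(2.97 + 10.83) = 20.72 V.

V_A ≈ 20.7 V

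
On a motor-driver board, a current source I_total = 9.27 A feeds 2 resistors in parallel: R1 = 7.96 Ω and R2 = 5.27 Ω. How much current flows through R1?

I ≈ 3.69 A

With just two branches, the current splits inversely with resistance.
So I = 9.27 × 5.27/13.23 = 3.693 A.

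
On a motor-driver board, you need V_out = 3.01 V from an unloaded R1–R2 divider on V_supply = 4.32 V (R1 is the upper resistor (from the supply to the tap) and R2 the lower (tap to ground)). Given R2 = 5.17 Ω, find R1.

The divider ratio is R2/(R1+R2) = 3.01/4.32 = 0.6968.
So R1 = R2 · (V_supply/V_out − 1) = 5.17 × (4.32/3.01 − 1) = 5.17 × 0.4352 = 2.250 Ω.

R1 ≈ 2.25 Ω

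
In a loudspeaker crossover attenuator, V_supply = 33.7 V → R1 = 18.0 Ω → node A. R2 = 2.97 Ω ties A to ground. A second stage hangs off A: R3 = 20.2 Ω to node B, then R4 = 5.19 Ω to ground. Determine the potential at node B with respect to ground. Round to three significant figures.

V_B ≈ 0.887 V

Node A sees R2 in parallel with the series input of stage 2, R3 + R4 = 25.39 Ω.
Effective lower resistance at A: R2 ‖ 25.39 = 2.659 Ω.
First divider: V_A = V_supply · 2.659/(18.0 + 2.659) = 4.337 V.
V_B = V_A × 0.2044 = 0.8866 V.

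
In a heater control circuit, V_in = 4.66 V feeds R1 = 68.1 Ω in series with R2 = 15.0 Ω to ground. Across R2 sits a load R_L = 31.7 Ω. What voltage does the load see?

V_out ≈ 0.606 V

First combine the lower leg with the load: R2 ‖ R_L = 10.18 Ω.
Voltage divider with the loaded lower leg: V_out = 4.66 × 10.18/(68.1 + 10.18) = 4.66 × 0.1301 = 0.6061 V.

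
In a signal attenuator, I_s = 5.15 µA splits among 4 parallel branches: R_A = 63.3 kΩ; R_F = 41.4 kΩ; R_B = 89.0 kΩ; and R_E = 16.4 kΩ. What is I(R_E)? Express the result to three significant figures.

I ≈ 2.80 µA

ΣG = 1/63.3 + 1/41.4 + 1/89.0 + 1/16.4 = 0.1122.
Current divider: I(R_E) = I_s · G_k/ΣG = 5.15 × (0.06098/0.1122) = 5.15 × 0.5436 = 2.800 µA.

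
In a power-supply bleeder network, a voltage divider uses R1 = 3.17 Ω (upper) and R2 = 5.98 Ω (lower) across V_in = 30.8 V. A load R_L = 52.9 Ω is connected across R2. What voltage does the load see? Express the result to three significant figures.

The load sits in parallel with R2, giving an effective lower resistance R2' = R2·R_L/(R2+R_L) = 5.373 Ω.
Now apply the divider: V_out = 30.8 × 0.6289 = 19.37 V.

V_out ≈ 19.4 V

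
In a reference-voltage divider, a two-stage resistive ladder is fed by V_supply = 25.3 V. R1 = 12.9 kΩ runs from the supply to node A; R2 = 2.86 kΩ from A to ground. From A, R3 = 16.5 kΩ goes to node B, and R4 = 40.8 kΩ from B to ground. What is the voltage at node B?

V_B ≈ 3.14 V

Looking into the second stage from A: R3 + R4 = 57.30 kΩ appears in parallel with R2.
Effective lower resistance at A: R2 ‖ 57.30 = 2.724 kΩ.
First divider: V_A = V_supply · 2.724/(12.9 + 2.724) = 4.411 V.
V_B = V_A × 0.7120 = 3.141 V.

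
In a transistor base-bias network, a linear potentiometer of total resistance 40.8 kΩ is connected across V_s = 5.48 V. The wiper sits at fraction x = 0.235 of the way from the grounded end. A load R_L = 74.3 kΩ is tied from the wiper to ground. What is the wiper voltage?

V_out ≈ 1.17 V

The pot divides into 31.21 kΩ above the wiper and 9.588 kΩ below.
Lower segment in parallel with the load: 9.588 ‖ 74.3 = 8.492 kΩ.
Then V_out = V_s · 8.492/(31.21 + 8.492) = 1.172 V.
(Unloaded: V_out = x·V_s = 1.29 V.)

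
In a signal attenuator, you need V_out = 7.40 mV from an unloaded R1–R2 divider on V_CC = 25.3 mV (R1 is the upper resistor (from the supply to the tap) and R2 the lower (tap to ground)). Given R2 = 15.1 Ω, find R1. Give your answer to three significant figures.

V_out/V_CC = R2/(R1+R2) = 0.2925.
So R1 = R2 · (V_CC/V_out − 1) = 15.1 × (25.3/7.40 − 1) = 15.1 × 2.419 = 36.53 Ω.

R1 ≈ 36.5 Ω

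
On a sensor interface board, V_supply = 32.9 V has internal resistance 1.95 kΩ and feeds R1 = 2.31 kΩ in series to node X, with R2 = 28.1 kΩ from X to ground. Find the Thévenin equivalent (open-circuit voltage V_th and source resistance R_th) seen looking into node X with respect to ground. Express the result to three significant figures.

R1' = 1.95 + 2.31 = 4.260 kΩ (source resistance + R1).
Open-circuit (no load on X): V_th = V_supply · R2/(R1' + R2) = 32.9 × 28.1/(4.260 + 28.1) = 28.57 V.
Looking into X with the source shorted: R_th = R1'·R2/(R1'+R2) = 4.260 × 28.1/32.36 = 3.699 kΩ.

V_th ≈ 28.6 V, R_th ≈ 3.70 kΩ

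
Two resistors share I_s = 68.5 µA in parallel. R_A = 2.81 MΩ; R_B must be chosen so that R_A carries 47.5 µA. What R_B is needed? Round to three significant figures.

R_B ≈ 6.36 MΩ

Two-branch current divider: I_A = I_s · R_B/(R_A + R_B).
With f = 0.6934, R_B = R_A · f/(1−f) = 2.81 × 2.262 = 6.356 MΩ.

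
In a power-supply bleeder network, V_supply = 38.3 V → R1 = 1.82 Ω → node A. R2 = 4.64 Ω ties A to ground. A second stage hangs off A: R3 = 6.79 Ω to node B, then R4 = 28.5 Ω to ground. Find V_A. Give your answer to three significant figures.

Node A sees R2 in parallel with the series input of stage 2, R3 + R4 = 35.29 Ω.
R2 ‖ (R3+R4) = 4.101 Ω.
First divider: V_A = V_supply · 4.101/(1.82 + 4.101) = 26.53 V.

V_A ≈ 26.5 V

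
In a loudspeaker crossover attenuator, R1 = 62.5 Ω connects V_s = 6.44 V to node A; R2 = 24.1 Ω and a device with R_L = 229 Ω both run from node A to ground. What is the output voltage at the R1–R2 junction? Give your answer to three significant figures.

The load sits in parallel with R2, giving an effective lower resistance R2' = R2·R_L/(R2+R_L) = 21.81 Ω.
Voltage divider with the loaded lower leg: V_out = 6.44 × 21.81/(62.5 + 21.81) = 6.44 × 0.2586 = 1.666 V.
(Unloaded it would be 1.79 V; the load pulls it down.)

V_out ≈ 1.67 V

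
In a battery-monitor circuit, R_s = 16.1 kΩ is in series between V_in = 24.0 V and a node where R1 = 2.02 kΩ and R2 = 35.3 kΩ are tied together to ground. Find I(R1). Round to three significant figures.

I ≈ 1.26 mA

Parallel bank: R_p = 1/(1/2.02 + 1/35.3) = 1.911 kΩ.
V_A by voltage divider: V_A = 24.0 × 1.911/(16.1 + 1.911) = 2.546 V.
Branch current I = V_A/R1 = 2.546/2.02 = 1.260 mA.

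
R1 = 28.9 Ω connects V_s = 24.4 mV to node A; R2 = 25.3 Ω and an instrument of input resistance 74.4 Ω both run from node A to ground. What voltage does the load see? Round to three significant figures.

V_out ≈ 9.64 mV

R2 ‖ R_L = (25.3 × 74.4)/(25.3 + 74.4) = 18.88 Ω.
Voltage divider with the loaded lower leg: V_out = 24.4 × 18.88/(28.9 + 18.88) = 24.4 × 0.3951 = 9.641 mV.
(Unloaded it would be 11.4 mV; the load pulls it down.)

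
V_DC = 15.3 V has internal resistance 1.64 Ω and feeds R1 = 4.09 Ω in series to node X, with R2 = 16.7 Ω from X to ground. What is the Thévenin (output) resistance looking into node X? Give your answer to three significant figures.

R_th ≈ 4.27 Ω

R1' = 1.64 + 4.09 = 5.730 Ω (source resistance + R1).
Zeroing V_DC shorts the top of R1' to ground, so R_th = R1' ‖ R2 = 4.266 Ω.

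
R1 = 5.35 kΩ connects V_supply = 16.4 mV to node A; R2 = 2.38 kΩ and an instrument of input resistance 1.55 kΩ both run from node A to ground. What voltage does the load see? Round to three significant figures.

V_out ≈ 2.45 mV

R2 ‖ R_L = (2.38 × 1.55)/(2.38 + 1.55) = 0.9387 kΩ.
Now apply the divider: V_out = 16.4 × 0.1493 = 2.448 mV.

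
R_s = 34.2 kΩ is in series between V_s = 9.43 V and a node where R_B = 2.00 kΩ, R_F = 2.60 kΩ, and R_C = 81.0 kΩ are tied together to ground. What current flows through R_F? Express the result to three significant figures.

Combine the parallel branches: R_p = (1/2.00 + 1/2.60 + 1/81.0)⁻¹ = 1.115 kΩ.
Node voltage V_A = V_s · R_p/(R_s + R_p) = 9.43 × 0.03157 = 0.2977 V.
I(R_F) = V_A / R_F = 0.2977/2.60 = 0.1145 mA.

I ≈ 0.115 mA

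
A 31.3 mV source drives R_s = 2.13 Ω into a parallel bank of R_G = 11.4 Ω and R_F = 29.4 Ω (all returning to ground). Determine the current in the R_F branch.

I ≈ 0.845 mA

Combine the parallel branches: R_p = (1/11.4 + 1/29.4)⁻¹ = 8.215 Ω.
Node voltage V_A = V_CC · R_p/(R_s + R_p) = 31.3 × 0.7941 = 24.86 mV.
I(R_F) = V_A / R_F = 24.86/29.4 = 0.8454 mA.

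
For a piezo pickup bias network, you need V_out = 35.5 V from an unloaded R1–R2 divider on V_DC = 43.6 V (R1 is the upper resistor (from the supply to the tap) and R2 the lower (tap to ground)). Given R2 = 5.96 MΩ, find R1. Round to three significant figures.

R1 ≈ 1.36 MΩ

V_out/V_DC = R2/(R1+R2) = 0.8142.
So R1 = R2 · (V_DC/V_out − 1) = 5.96 × (43.6/35.5 − 1) = 5.96 × 0.2282 = 1.360 MΩ.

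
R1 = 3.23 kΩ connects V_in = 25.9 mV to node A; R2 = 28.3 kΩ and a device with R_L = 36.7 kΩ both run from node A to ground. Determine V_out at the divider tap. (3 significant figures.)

V_out ≈ 21.5 mV

R2 ‖ R_L = (28.3 × 36.7)/(28.3 + 36.7) = 15.98 kΩ.
Then V_out = V_in · R2'/(R1 + R2') = 25.9 × 15.98/19.21 = 21.54 mV.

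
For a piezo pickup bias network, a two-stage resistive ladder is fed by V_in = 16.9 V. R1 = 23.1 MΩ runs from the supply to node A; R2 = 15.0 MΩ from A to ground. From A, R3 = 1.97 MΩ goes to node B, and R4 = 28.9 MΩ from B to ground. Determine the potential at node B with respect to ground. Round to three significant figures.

V_B ≈ 4.81 V

Node A sees R2 in parallel with the series input of stage 2, R3 + R4 = 30.87 MΩ.
R2 ‖ (R3+R4) = 10.09 MΩ.
First divider: V_A = V_in · 10.09/(23.1 + 10.09) = 5.139 V.
Stage 2 is unloaded, so V_B = V_A · R4/(R3+R4) = 5.139 × 28.9/30.87 = 4.811 V.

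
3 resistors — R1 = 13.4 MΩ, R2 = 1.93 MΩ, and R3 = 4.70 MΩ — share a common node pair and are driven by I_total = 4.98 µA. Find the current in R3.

I ≈ 1.32 µA

ΣG = 1/13.4 + 1/1.93 + 1/4.70 = 0.8055.
By the current-divider rule, I = I_total · G_k/ΣG = 4.98 × 0.2641 = 1.315 µA.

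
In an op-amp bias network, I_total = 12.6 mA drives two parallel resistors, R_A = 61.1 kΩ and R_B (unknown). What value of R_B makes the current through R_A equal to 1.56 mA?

R_B ≈ 8.63 kΩ

The fraction through R_A equals R_B/(R_A+R_B).
With f = 0.1238, R_B = R_A · f/(1−f) = 61.1 × 0.1413 = 8.634 kΩ.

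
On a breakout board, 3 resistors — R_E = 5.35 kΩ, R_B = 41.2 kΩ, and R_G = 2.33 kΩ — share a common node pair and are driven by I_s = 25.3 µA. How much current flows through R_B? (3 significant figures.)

I ≈ 0.959 µA

ΣG = 1/5.35 + 1/41.2 + 1/2.33 = 0.6404.
Current divider: I(R_B) = I_s · G_k/ΣG = 25.3 × (0.02427/0.6404) = 25.3 × 0.03790 = 0.9589 µA.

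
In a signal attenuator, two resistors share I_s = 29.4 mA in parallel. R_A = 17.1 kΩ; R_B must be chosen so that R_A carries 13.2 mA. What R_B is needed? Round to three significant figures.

R_B ≈ 13.9 kΩ

The fraction through R_A equals R_B/(R_A+R_B).
With f = 0.4490, R_B = R_A · f/(1−f) = 17.1 × 0.8148 = 13.93 kΩ.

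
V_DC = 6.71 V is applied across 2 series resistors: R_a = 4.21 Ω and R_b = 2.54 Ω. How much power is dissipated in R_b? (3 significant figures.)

Series current I = V_DC/ΣR = 6.71/6.750 = 0.9941 A.
V(R_b) = I·R = 2.525 V; P = V·I = 2.525 × 0.9941 = 2.510 W.

P ≈ 2.51 W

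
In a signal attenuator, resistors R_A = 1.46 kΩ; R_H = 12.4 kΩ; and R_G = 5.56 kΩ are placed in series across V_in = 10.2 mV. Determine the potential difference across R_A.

Series total: ΣR = 1.46 + 12.4 + 5.56 = 19.42 kΩ.
V = V_in · R/ΣR = 10.2 × 0.07518 = 0.7668 mV.

V ≈ 0.767 mV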